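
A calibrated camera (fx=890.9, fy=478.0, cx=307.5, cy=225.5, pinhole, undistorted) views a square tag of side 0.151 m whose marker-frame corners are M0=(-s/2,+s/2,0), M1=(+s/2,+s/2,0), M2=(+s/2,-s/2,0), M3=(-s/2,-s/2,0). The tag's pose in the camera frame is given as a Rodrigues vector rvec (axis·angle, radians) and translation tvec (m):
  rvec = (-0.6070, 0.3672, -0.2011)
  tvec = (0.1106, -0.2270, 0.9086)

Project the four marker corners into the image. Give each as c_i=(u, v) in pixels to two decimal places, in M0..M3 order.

Intrinsics K: fx=890.9, fy=478.0, cx=307.5, cy=225.5
Marker side s = 0.151 m; corners in marker frame (Z=0):
  M0 = (-0.0755, +0.0755, 0)
  M1 = (+0.0755, +0.0755, 0)
  M2 = (+0.0755, -0.0755, 0)
  M3 = (-0.0755, -0.0755, 0)
rvec = (-0.6070, 0.3672, -0.2011), |rvec| = θ = 0.73738 rad = 42.249°
Rodrigues: sinθ=0.67235, 1−cosθ=0.25977; R = I + sinθ·[k]× + (1−cosθ)·[k]×²:
    [+0.91626 +0.07688 +0.39314]
    [-0.28985 +0.80465 +0.51819]
    [-0.27650 -0.58875 +0.75955]
t = (0.1106, -0.2270, 0.9086) m
M0: Pc = R·M0+t = (+0.04723, -0.14436, +0.88503); u = 890.9·(+0.04723)/0.88503 + 307.5 = 355.0401, v = 478.0·(-0.14436)/0.88503 + 225.5 = 147.5288
M1: Pc = R·M1+t = (+0.18558, -0.18813, +0.84327); u = 890.9·(+0.18558)/0.84327 + 307.5 = 503.5633, v = 478.0·(-0.18813)/0.84327 + 225.5 = 118.8592
M2: Pc = R·M2+t = (+0.17397, -0.30964, +0.93217); u = 890.9·(+0.17397)/0.93217 + 307.5 = 473.7702, v = 478.0·(-0.30964)/0.93217 + 225.5 = 66.7256
M3: Pc = R·M3+t = (+0.03562, -0.26587, +0.97393); u = 890.9·(+0.03562)/0.97393 + 307.5 = 340.0815, v = 478.0·(-0.26587)/0.97393 + 225.5 = 95.0131

c0=(355.04, 147.53) c1=(503.56, 118.86) c2=(473.77, 66.73) c3=(340.08, 95.01)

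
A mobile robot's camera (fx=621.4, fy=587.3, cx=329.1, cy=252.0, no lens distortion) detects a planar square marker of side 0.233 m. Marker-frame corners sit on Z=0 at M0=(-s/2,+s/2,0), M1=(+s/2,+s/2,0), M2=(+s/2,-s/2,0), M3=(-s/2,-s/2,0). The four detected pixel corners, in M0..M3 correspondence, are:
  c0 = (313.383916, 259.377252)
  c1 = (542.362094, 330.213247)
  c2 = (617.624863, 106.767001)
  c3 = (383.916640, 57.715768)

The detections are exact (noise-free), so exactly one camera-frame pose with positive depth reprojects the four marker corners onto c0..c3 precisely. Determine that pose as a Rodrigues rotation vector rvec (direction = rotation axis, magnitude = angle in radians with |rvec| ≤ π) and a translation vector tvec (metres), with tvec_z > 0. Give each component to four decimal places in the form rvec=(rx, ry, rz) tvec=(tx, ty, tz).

rvec=(-0.0701, 0.2569, 0.3130) tvec=(0.1274, -0.0682, 0.6107)

Intrinsics K: fx=621.4, fy=587.3, cx=329.1, cy=252.0
Marker side s = 0.233 m; corners in marker frame (Z=0):
  M0 = (-0.1165, +0.1165, 0)
  M1 = (+0.1165, +0.1165, 0)
  M2 = (+0.1165, -0.1165, 0)
  M3 = (-0.1165, -0.1165, 0)
Detected image corners:
  c0 = (313.383916, 259.377252) px
  c1 = (542.362094, 330.213247) px
  c2 = (617.624863, 106.767001) px
  c3 = (383.916640, 57.715768) px
Planar DLT: solve 8×8 A·h = b for H (H[2,2]=1):
  H  [+794.81747 -334.04764 +458.77008]
  H  [+176.57324 +901.11962 +186.45012]
  H  [-0.42670 -0.04671 +1.00000]
B = K⁻¹H; ‖b₁‖=1.637465, ‖b₂‖=1.637465; λ = 2/(‖b₁‖+‖b₂‖) = 0.610700, sign → tz>0 ⇒ λ=+0.610700
r₁ = λ·B[:,0] = (+0.91914,+0.29542,-0.26059); r₂ = λ·B[:,1] = (-0.31319,+0.94926,-0.02852)
r₃ = r₁×r₂ = (+0.23894,+0.10783,+0.96503); SVD([r₁ r₂ r₃]) → R = UVᵀ:
  R  [+0.91914 -0.31319 +0.23894]
  R  [+0.29542 +0.94926 +0.10783]
  R  [-0.26059 -0.02852 +0.96503]
t = (+0.12744, -0.06816, +0.61070) m
tr R = 2.833432; θ = arccos((tr R − 1)/2) = 0.411014 rad = 23.549°
axis k = ((R−Rᵀ)₃₂, (R−Rᵀ)₁₃, (R−Rᵀ)₂₁) / (2 sinθ) = (-0.170638, +0.625128, +0.761642)
rvec = θ·k = (-0.070134, +0.256936, +0.313045)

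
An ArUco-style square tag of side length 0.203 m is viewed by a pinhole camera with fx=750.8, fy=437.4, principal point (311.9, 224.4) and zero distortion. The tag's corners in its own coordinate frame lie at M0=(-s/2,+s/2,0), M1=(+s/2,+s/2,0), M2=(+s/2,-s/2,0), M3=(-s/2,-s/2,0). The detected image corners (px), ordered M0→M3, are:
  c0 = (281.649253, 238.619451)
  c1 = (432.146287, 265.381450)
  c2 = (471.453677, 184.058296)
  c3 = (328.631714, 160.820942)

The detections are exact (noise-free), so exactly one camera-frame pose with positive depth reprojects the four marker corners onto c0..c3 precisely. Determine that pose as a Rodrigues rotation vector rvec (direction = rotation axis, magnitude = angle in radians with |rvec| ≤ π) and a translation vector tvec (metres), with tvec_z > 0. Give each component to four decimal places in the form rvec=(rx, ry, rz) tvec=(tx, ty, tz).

Intrinsics K: fx=750.8, fy=437.4, cx=311.9, cy=224.4
Marker side s = 0.203 m; corners in marker frame (Z=0):
  M0 = (-0.1015, +0.1015, 0)
  M1 = (+0.1015, +0.1015, 0)
  M2 = (+0.1015, -0.1015, 0)
  M3 = (-0.1015, -0.1015, 0)
Detected image corners:
  c0 = (281.649253, 238.619451) px
  c1 = (432.146287, 265.381450) px
  c2 = (471.453677, 184.058296) px
  c3 = (328.631714, 160.820942) px
Planar DLT: solve 8×8 A·h = b for H (H[2,2]=1):
  H  [+674.35307 -324.33182 +378.18066]
  H  [+96.23314 +329.26267 +210.87054]
  H  [-0.12562 -0.29475 +1.00000]
B = K⁻¹H; ‖b₁‖=0.999943, ‖b₂‖=0.999943; λ = 2/(‖b₁‖+‖b₂‖) = 1.000057, sign → tz>0 ⇒ λ=+1.000057
r₁ = λ·B[:,0] = (+0.95042,+0.28447,-0.12562); r₂ = λ·B[:,1] = (-0.30955,+0.90404,-0.29477)
r₃ = r₁×r₂ = (+0.02972,+0.31904,+0.94728); SVD([r₁ r₂ r₃]) → R = UVᵀ:
  R  [+0.95042 -0.30955 +0.02972]
  R  [+0.28447 +0.90404 +0.31904]
  R  [-0.12562 -0.29477 +0.94728]
t = (+0.08829, -0.03093, +1.00006) m
tr R = 2.801734; θ = arccos((tr R − 1)/2) = 0.449034 rad = 25.728°
axis k = ((R−Rᵀ)₃₂, (R−Rᵀ)₁₃, (R−Rᵀ)₂₁) / (2 sinθ) = (-0.706995, +0.178922, +0.684212)
rvec = θ·k = (-0.317465, +0.080342, +0.307234)

rvec=(-0.3175, 0.0803, 0.3072) tvec=(0.0883, -0.0309, 1.0001)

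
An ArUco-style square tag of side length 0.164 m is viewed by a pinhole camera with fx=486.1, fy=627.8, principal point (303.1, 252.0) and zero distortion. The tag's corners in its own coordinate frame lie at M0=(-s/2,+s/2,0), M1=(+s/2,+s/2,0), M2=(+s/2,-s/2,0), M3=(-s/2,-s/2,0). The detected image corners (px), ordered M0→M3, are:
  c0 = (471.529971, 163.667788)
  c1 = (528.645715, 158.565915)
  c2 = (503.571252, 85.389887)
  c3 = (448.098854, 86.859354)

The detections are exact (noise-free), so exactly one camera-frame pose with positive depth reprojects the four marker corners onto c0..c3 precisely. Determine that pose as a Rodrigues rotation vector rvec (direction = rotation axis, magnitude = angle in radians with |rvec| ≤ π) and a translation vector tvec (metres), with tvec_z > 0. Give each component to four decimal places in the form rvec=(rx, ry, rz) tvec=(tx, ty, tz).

Intrinsics K: fx=486.1, fy=627.8, cx=303.1, cy=252.0
Marker side s = 0.164 m; corners in marker frame (Z=0):
  M0 = (-0.0820, +0.0820, 0)
  M1 = (+0.0820, +0.0820, 0)
  M2 = (+0.0820, -0.0820, 0)
  M3 = (-0.0820, -0.0820, 0)
Detected image corners:
  c0 = (471.529971, 163.667788) px
  c1 = (528.645715, 158.565915) px
  c2 = (503.571252, 85.389887) px
  c3 = (448.098854, 86.859354) px
Planar DLT: solve 8×8 A·h = b for H (H[2,2]=1):
  H  [+480.84697 +1.81100 +488.31493]
  H  [+15.12599 +419.97802 +122.66158]
  H  [+0.28222 -0.29959 +1.00000]
B = K⁻¹H; ‖b₁‖=0.865407, ‖b₂‖=0.865407; λ = 2/(‖b₁‖+‖b₂‖) = 1.155526, sign → tz>0 ⇒ λ=+1.155526
r₁ = λ·B[:,0] = (+0.93970,-0.10306,+0.32612); r₂ = λ·B[:,1] = (+0.22016,+0.91197,-0.34618)
r₃ = r₁×r₂ = (-0.26173,+0.39710,+0.87966); SVD([r₁ r₂ r₃]) → R = UVᵀ:
  R  [+0.93970 +0.22016 -0.26173]
  R  [-0.10306 +0.91197 +0.39710]
  R  [+0.32612 -0.34618 +0.87966]
t = (+0.44028, -0.23806, +1.15553) m
tr R = 2.731326; θ = arccos((tr R − 1)/2) = 0.524323 rad = 30.041°
axis k = ((R−Rᵀ)₃₂, (R−Rᵀ)₁₃, (R−Rᵀ)₂₁) / (2 sinθ) = (-0.742356, -0.587107, -0.322819)
rvec = θ·k = (-0.389234, -0.307834, -0.169262)

rvec=(-0.3892, -0.3078, -0.1693) tvec=(0.4403, -0.2381, 1.1555)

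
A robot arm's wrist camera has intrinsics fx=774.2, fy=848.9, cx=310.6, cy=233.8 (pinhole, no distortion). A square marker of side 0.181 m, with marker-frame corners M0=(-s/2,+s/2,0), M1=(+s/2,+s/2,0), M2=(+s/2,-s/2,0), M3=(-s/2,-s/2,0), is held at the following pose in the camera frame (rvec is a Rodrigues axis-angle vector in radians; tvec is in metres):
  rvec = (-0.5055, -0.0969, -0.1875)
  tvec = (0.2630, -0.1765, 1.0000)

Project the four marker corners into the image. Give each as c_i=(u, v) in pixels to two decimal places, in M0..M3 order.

c0=(468.56, 157.56) c1=(605.83, 135.07) c2=(555.10, 18.08) c3=(427.97, 35.87)

Intrinsics K: fx=774.2, fy=848.9, cx=310.6, cy=233.8
Marker side s = 0.181 m; corners in marker frame (Z=0):
  M0 = (-0.0905, +0.0905, 0)
  M1 = (+0.0905, +0.0905, 0)
  M2 = (+0.0905, -0.0905, 0)
  M3 = (-0.0905, -0.0905, 0)
rvec = (-0.5055, -0.0969, -0.1875), |rvec| = θ = 0.54779 rad = 31.386°
Rodrigues: sinθ=0.52080, 1−cosθ=0.14632; R = I + sinθ·[k]× + (1−cosθ)·[k]×²:
    [+0.97828 +0.20215 -0.04591]
    [-0.15438 +0.85826 +0.48945]
    [+0.13834 -0.47174 +0.87082]
t = (0.2630, -0.1765, 1.0000) m
M0: Pc = R·M0+t = (+0.19276, -0.08486, +0.94479); u = 774.2·(+0.19276)/0.94479 + 310.6 = 468.5560, v = 848.9·(-0.08486)/0.94479 + 233.8 = 157.5555
M1: Pc = R·M1+t = (+0.36983, -0.11280, +0.96983); u = 774.2·(+0.36983)/0.96983 + 310.6 = 605.8289, v = 848.9·(-0.11280)/0.96983 + 233.8 = 135.0659
M2: Pc = R·M2+t = (+0.33324, -0.26814, +1.05521); u = 774.2·(+0.33324)/1.05521 + 310.6 = 555.0952, v = 848.9·(-0.26814)/1.05521 + 233.8 = 18.0834
M3: Pc = R·M3+t = (+0.15617, -0.24020, +1.03017); u = 774.2·(+0.15617)/1.03017 + 310.6 = 427.9667, v = 848.9·(-0.24020)/1.03017 + 233.8 = 35.8655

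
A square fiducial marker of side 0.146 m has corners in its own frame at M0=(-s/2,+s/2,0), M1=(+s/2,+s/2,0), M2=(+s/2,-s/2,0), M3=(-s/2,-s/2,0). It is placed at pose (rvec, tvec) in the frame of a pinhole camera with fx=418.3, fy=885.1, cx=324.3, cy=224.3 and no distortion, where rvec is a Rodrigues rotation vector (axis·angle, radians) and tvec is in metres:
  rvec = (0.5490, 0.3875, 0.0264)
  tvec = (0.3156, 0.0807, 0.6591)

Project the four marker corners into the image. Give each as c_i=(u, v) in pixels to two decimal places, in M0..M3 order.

Intrinsics K: fx=418.3, fy=885.1, cx=324.3, cy=224.3
Marker side s = 0.146 m; corners in marker frame (Z=0):
  M0 = (-0.0730, +0.0730, 0)
  M1 = (+0.0730, +0.0730, 0)
  M2 = (+0.0730, -0.0730, 0)
  M3 = (-0.0730, -0.0730, 0)
rvec = (0.5490, 0.3875, 0.0264), |rvec| = θ = 0.67250 rad = 38.531°
Rodrigues: sinθ=0.62294, 1−cosθ=0.21773; R = I + sinθ·[k]× + (1−cosθ)·[k]×²:
    [+0.92737 +0.07797 +0.36592]
    [+0.12687 +0.85456 -0.50362]
    [-0.35197 +0.51347 +0.78260]
t = (0.3156, 0.0807, 0.6591) m
M0: Pc = R·M0+t = (+0.25359, +0.13382, +0.72228); u = 418.3·(+0.25359)/0.72228 + 324.3 = 471.1662, v = 885.1·(+0.13382)/0.72228 + 224.3 = 388.2882
M1: Pc = R·M1+t = (+0.38899, +0.15234, +0.67089); u = 418.3·(+0.38899)/0.67089 + 324.3 = 566.8353, v = 885.1·(+0.15234)/0.67089 + 224.3 = 425.2872
M2: Pc = R·M2+t = (+0.37761, +0.02758, +0.59592); u = 418.3·(+0.37761)/0.59592 + 324.3 = 589.3559, v = 885.1·(+0.02758)/0.59592 + 224.3 = 265.2620
M3: Pc = R·M3+t = (+0.24221, +0.00906, +0.64731); u = 418.3·(+0.24221)/0.64731 + 324.3 = 480.8193, v = 885.1·(+0.00906)/0.64731 + 224.3 = 236.6819

c0=(471.17, 388.29) c1=(566.84, 425.29) c2=(589.36, 265.26) c3=(480.82, 236.68)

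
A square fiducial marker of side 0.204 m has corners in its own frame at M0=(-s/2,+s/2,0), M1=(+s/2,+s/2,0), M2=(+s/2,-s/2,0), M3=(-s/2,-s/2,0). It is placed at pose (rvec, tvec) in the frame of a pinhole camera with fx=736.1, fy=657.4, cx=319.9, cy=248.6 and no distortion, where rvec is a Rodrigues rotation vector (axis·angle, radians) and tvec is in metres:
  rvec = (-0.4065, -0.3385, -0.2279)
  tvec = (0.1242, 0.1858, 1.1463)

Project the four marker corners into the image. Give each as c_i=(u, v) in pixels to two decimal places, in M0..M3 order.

Intrinsics K: fx=736.1, fy=657.4, cx=319.9, cy=248.6
Marker side s = 0.204 m; corners in marker frame (Z=0):
  M0 = (-0.1020, +0.1020, 0)
  M1 = (+0.1020, +0.1020, 0)
  M2 = (+0.1020, -0.1020, 0)
  M3 = (-0.1020, -0.1020, 0)
rvec = (-0.4065, -0.3385, -0.2279), |rvec| = θ = 0.57599 rad = 33.002°
Rodrigues: sinθ=0.54466, 1−cosθ=0.16135; R = I + sinθ·[k]× + (1−cosθ)·[k]×²:
    [+0.91902 +0.28242 -0.27504]
    [-0.14859 +0.89438 +0.42191]
    [+0.36515 -0.34688 +0.86391]
t = (0.1242, 0.1858, 1.1463) m
M0: Pc = R·M0+t = (+0.05927, +0.29218, +1.07367); u = 736.1·(+0.05927)/1.07367 + 319.9 = 360.5333, v = 657.4·(+0.29218)/1.07367 + 248.6 = 427.5005
M1: Pc = R·M1+t = (+0.24675, +0.26187, +1.14816); u = 736.1·(+0.24675)/1.14816 + 319.9 = 478.0922, v = 657.4·(+0.26187)/1.14816 + 248.6 = 398.5384
M2: Pc = R·M2+t = (+0.18913, +0.07942, +1.21893); u = 736.1·(+0.18913)/1.21893 + 319.9 = 434.1155, v = 657.4·(+0.07942)/1.21893 + 248.6 = 291.4320
M3: Pc = R·M3+t = (+0.00165, +0.10973, +1.14444); u = 736.1·(+0.00165)/1.14444 + 319.9 = 320.9632, v = 657.4·(+0.10973)/1.14444 + 248.6 = 311.6319

c0=(360.53, 427.50) c1=(478.09, 398.54) c2=(434.12, 291.43) c3=(320.96, 311.63)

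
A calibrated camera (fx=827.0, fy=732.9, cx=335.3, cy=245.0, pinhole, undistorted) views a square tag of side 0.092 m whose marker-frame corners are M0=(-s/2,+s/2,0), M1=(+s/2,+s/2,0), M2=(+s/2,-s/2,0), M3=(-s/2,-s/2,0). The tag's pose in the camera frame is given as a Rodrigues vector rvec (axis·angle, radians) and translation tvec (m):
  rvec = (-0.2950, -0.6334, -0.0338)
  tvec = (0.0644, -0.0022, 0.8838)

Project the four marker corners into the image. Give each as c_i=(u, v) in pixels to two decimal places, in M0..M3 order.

Intrinsics K: fx=827.0, fy=732.9, cx=335.3, cy=245.0
Marker side s = 0.092 m; corners in marker frame (Z=0):
  M0 = (-0.0460, +0.0460, 0)
  M1 = (+0.0460, +0.0460, 0)
  M2 = (+0.0460, -0.0460, 0)
  M3 = (-0.0460, -0.0460, 0)
rvec = (-0.2950, -0.6334, -0.0338), |rvec| = θ = 0.69954 rad = 40.081°
Rodrigues: sinθ=0.64387, 1−cosθ=0.23486; R = I + sinθ·[k]× + (1−cosθ)·[k]×²:
    [+0.80690 +0.12079 -0.57820]
    [+0.05857 +0.95768 +0.28180]
    [+0.58777 -0.26125 +0.76568]
t = (0.0644, -0.0022, 0.8838) m
M0: Pc = R·M0+t = (+0.03284, +0.03916, +0.84475); u = 827.0·(+0.03284)/0.84475 + 335.3 = 367.4489, v = 732.9·(+0.03916)/0.84475 + 245.0 = 278.9746
M1: Pc = R·M1+t = (+0.10707, +0.04455, +0.89882); u = 827.0·(+0.10707)/0.89882 + 335.3 = 433.8180, v = 732.9·(+0.04455)/0.89882 + 245.0 = 281.3242
M2: Pc = R·M2+t = (+0.09596, -0.04356, +0.92285); u = 827.0·(+0.09596)/0.92285 + 335.3 = 421.2940, v = 732.9·(-0.04356)/0.92285 + 245.0 = 210.4066
M3: Pc = R·M3+t = (+0.02173, -0.04895, +0.86878); u = 827.0·(+0.02173)/0.86878 + 335.3 = 355.9814, v = 732.9·(-0.04895)/0.86878 + 245.0 = 203.7079

c0=(367.45, 278.97) c1=(433.82, 281.32) c2=(421.29, 210.41) c3=(355.98, 203.71)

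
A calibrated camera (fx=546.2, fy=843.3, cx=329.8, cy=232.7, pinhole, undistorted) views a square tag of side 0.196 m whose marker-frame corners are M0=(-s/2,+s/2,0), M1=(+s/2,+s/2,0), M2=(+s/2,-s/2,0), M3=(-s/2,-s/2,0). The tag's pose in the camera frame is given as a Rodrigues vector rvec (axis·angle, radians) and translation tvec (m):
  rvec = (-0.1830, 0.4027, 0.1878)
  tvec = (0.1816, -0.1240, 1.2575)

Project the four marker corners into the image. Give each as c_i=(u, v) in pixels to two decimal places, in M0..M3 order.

c0=(360.37, 204.14) c1=(442.67, 222.10) c2=(459.02, 92.64) c3=(377.45, 82.88)

Intrinsics K: fx=546.2, fy=843.3, cx=329.8, cy=232.7
Marker side s = 0.196 m; corners in marker frame (Z=0):
  M0 = (-0.0980, +0.0980, 0)
  M1 = (+0.0980, +0.0980, 0)
  M2 = (+0.0980, -0.0980, 0)
  M3 = (-0.0980, -0.0980, 0)
rvec = (-0.1830, 0.4027, 0.1878), |rvec| = θ = 0.48055 rad = 27.533°
Rodrigues: sinθ=0.46226, 1−cosθ=0.11326; R = I + sinθ·[k]× + (1−cosθ)·[k]×²:
    [+0.90317 -0.21680 +0.37052]
    [+0.14451 +0.96628 +0.21313]
    [-0.40423 -0.13895 +0.90404]
t = (0.1816, -0.1240, 1.2575) m
M0: Pc = R·M0+t = (+0.07184, -0.04347, +1.28350); u = 546.2·(+0.07184)/1.28350 + 329.8 = 360.3734, v = 843.3·(-0.04347)/1.28350 + 232.7 = 204.1408
M1: Pc = R·M1+t = (+0.24886, -0.01514, +1.20427); u = 546.2·(+0.24886)/1.20427 + 329.8 = 442.6732, v = 843.3·(-0.01514)/1.20427 + 232.7 = 222.0962
M2: Pc = R·M2+t = (+0.29136, -0.20453, +1.23150); u = 546.2·(+0.29136)/1.23150 + 329.8 = 459.0235, v = 843.3·(-0.20453)/1.23150 + 232.7 = 92.6411
M3: Pc = R·M3+t = (+0.11434, -0.23286, +1.31073); u = 546.2·(+0.11434)/1.31073 + 329.8 = 377.4453, v = 843.3·(-0.23286)/1.31073 + 232.7 = 82.8840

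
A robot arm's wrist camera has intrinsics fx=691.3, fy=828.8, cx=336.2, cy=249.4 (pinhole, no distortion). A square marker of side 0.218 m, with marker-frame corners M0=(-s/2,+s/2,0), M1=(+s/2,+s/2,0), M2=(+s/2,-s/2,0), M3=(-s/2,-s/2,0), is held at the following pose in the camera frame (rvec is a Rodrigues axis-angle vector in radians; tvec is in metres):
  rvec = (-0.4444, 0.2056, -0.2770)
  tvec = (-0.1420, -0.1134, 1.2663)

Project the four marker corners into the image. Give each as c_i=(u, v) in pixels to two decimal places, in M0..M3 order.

c0=(212.25, 259.17) c1=(327.27, 213.27) c2=(302.66, 95.61) c3=(196.66, 140.74)

Intrinsics K: fx=691.3, fy=828.8, cx=336.2, cy=249.4
Marker side s = 0.218 m; corners in marker frame (Z=0):
  M0 = (-0.1090, +0.1090, 0)
  M1 = (+0.1090, +0.1090, 0)
  M2 = (+0.1090, -0.1090, 0)
  M3 = (-0.1090, -0.1090, 0)
rvec = (-0.4444, 0.2056, -0.2770), |rvec| = θ = 0.56258 rad = 32.233°
Rodrigues: sinθ=0.53337, 1−cosθ=0.15412; R = I + sinθ·[k]× + (1−cosθ)·[k]×²:
    [+0.94205 +0.21813 +0.25487]
    [-0.30711 +0.86647 +0.39359]
    [-0.13498 -0.44906 +0.88325]
t = (-0.1420, -0.1134, 1.2663) m
M0: Pc = R·M0+t = (-0.22091, +0.01452, +1.23207); u = 691.3·(-0.22091)/1.23207 + 336.2 = 212.2507, v = 828.8·(+0.01452)/1.23207 + 249.4 = 259.1675
M1: Pc = R·M1+t = (-0.01554, -0.05243, +1.20264); u = 691.3·(-0.01554)/1.20264 + 336.2 = 327.2670, v = 828.8·(-0.05243)/1.20264 + 249.4 = 213.2678
M2: Pc = R·M2+t = (-0.06309, -0.24132, +1.30053); u = 691.3·(-0.06309)/1.30053 + 336.2 = 302.6634, v = 828.8·(-0.24132)/1.30053 + 249.4 = 95.6124
M3: Pc = R·M3+t = (-0.26846, -0.17437, +1.32996); u = 691.3·(-0.26846)/1.32996 + 336.2 = 196.6575, v = 828.8·(-0.17437)/1.32996 + 249.4 = 140.7367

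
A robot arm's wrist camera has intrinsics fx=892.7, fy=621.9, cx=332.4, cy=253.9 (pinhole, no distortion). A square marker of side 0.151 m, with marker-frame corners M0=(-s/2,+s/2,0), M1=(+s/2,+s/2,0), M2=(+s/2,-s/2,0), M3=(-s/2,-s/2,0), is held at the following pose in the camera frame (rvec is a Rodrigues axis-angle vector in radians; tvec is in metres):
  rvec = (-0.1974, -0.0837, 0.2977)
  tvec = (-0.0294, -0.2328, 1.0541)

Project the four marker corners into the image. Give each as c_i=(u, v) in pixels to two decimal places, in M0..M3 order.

Intrinsics K: fx=892.7, fy=621.9, cx=332.4, cy=253.9
Marker side s = 0.151 m; corners in marker frame (Z=0):
  M0 = (-0.0755, +0.0755, 0)
  M1 = (+0.0755, +0.0755, 0)
  M2 = (+0.0755, -0.0755, 0)
  M3 = (-0.0755, -0.0755, 0)
rvec = (-0.1974, -0.0837, 0.2977), |rvec| = θ = 0.36688 rad = 21.020°
Rodrigues: sinθ=0.35870, 1−cosθ=0.06655; R = I + sinθ·[k]× + (1−cosθ)·[k]×²:
    [+0.95272 -0.28290 -0.11089]
    [+0.29924 +0.93692 +0.18068]
    [+0.05278 -0.20532 +0.97727]
t = (-0.0294, -0.2328, 1.0541) m
M0: Pc = R·M0+t = (-0.12269, -0.18466, +1.03461); u = 892.7·(-0.12269)/1.03461 + 332.4 = 226.5397, v = 621.9·(-0.18466)/1.03461 + 253.9 = 142.9049
M1: Pc = R·M1+t = (+0.02117, -0.13947, +1.04258); u = 892.7·(+0.02117)/1.04258 + 332.4 = 350.5278, v = 621.9·(-0.13947)/1.04258 + 253.9 = 170.7059
M2: Pc = R·M2+t = (+0.06389, -0.28094, +1.07359); u = 892.7·(+0.06389)/1.07359 + 332.4 = 385.5245, v = 621.9·(-0.28094)/1.07359 + 253.9 = 91.1561
M3: Pc = R·M3+t = (-0.07997, -0.32613, +1.06562); u = 892.7·(-0.07997)/1.06562 + 332.4 = 265.4054, v = 621.9·(-0.32613)/1.06562 + 253.9 = 63.5690

c0=(226.54, 142.90) c1=(350.53, 170.71) c2=(385.52, 91.16) c3=(265.41, 63.57)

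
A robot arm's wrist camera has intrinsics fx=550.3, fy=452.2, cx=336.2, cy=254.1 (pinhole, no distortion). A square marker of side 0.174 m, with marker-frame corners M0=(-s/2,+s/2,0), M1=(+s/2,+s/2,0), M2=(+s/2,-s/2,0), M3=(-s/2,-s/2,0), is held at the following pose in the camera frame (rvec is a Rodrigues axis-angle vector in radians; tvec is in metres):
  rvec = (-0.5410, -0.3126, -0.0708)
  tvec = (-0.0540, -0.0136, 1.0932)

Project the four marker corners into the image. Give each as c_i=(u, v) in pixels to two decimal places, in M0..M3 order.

Intrinsics K: fx=550.3, fy=452.2, cx=336.2, cy=254.1
Marker side s = 0.174 m; corners in marker frame (Z=0):
  M0 = (-0.0870, +0.0870, 0)
  M1 = (+0.0870, +0.0870, 0)
  M2 = (+0.0870, -0.0870, 0)
  M3 = (-0.0870, -0.0870, 0)
rvec = (-0.5410, -0.3126, -0.0708), |rvec| = θ = 0.62882 rad = 36.029°
Rodrigues: sinθ=0.58819, 1−cosθ=0.19128; R = I + sinθ·[k]× + (1−cosθ)·[k]×²:
    [+0.95030 +0.14803 -0.27387]
    [+0.01558 +0.85599 +0.51675]
    [+0.31093 -0.49534 +0.81115]
t = (-0.0540, -0.0136, 1.0932) m
M0: Pc = R·M0+t = (-0.12380, +0.05952, +1.02305); u = 550.3·(-0.12380)/1.02305 + 336.2 = 269.6094, v = 452.2·(+0.05952)/1.02305 + 254.1 = 280.4065
M1: Pc = R·M1+t = (+0.04156, +0.06223, +1.07716); u = 550.3·(+0.04156)/1.07716 + 336.2 = 357.4299, v = 452.2·(+0.06223)/1.07716 + 254.1 = 280.2235
M2: Pc = R·M2+t = (+0.01580, -0.08672, +1.16335); u = 550.3·(+0.01580)/1.16335 + 336.2 = 343.6728, v = 452.2·(-0.08672)/1.16335 + 254.1 = 220.3930
M3: Pc = R·M3+t = (-0.14956, -0.08943, +1.10924); u = 550.3·(-0.14956)/1.10924 + 336.2 = 262.0050, v = 452.2·(-0.08943)/1.10924 + 254.1 = 217.6437

c0=(269.61, 280.41) c1=(357.43, 280.22) c2=(343.67, 220.39) c3=(262.00, 217.64)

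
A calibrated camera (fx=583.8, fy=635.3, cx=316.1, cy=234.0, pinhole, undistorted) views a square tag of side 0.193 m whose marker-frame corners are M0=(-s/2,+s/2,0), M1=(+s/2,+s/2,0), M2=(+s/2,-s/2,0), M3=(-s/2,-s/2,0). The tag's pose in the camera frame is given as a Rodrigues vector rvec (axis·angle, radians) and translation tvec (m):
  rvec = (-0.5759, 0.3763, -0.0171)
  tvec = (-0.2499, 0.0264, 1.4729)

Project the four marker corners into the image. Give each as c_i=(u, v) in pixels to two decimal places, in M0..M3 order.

Intrinsics K: fx=583.8, fy=635.3, cx=316.1, cy=234.0
Marker side s = 0.193 m; corners in marker frame (Z=0):
  M0 = (-0.0965, +0.0965, 0)
  M1 = (+0.0965, +0.0965, 0)
  M2 = (+0.0965, -0.0965, 0)
  M3 = (-0.0965, -0.0965, 0)
rvec = (-0.5759, 0.3763, -0.0171), |rvec| = θ = 0.68815 rad = 39.428°
Rodrigues: sinθ=0.63511, 1−cosθ=0.22758; R = I + sinθ·[k]× + (1−cosθ)·[k]×²:
    [+0.93181 -0.08836 +0.35203]
    [-0.11993 +0.84047 +0.52842]
    [-0.34256 -0.53460 +0.77256]
t = (-0.2499, 0.0264, 1.4729) m
M0: Pc = R·M0+t = (-0.34835, +0.11908, +1.45437); u = 583.8·(-0.34835)/1.45437 + 316.1 = 176.2696, v = 635.3·(+0.11908)/1.45437 + 234.0 = 286.0161
M1: Pc = R·M1+t = (-0.16851, +0.09593, +1.38825); u = 583.8·(-0.16851)/1.38825 + 316.1 = 245.2378, v = 635.3·(+0.09593)/1.38825 + 234.0 = 277.9011
M2: Pc = R·M2+t = (-0.15145, -0.06628, +1.49143); u = 583.8·(-0.15145)/1.49143 + 316.1 = 256.8158, v = 635.3·(-0.06628)/1.49143 + 234.0 = 205.7676
M3: Pc = R·M3+t = (-0.33129, -0.04313, +1.55755); u = 583.8·(-0.33129)/1.55755 + 316.1 = 191.9249, v = 635.3·(-0.04313)/1.55755 + 234.0 = 216.4070

c0=(176.27, 286.02) c1=(245.24, 277.90) c2=(256.82, 205.77) c3=(191.92, 216.41)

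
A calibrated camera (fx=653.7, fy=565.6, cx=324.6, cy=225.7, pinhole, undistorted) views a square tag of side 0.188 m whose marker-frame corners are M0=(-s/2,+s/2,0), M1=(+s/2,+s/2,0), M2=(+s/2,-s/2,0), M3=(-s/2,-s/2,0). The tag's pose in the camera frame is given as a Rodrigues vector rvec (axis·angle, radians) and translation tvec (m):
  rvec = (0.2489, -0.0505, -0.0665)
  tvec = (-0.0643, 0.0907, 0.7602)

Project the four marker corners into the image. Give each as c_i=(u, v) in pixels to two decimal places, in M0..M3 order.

c0=(196.82, 362.36) c1=(353.63, 351.28) c2=(345.58, 220.38) c3=(178.73, 230.77)

Intrinsics K: fx=653.7, fy=565.6, cx=324.6, cy=225.7
Marker side s = 0.188 m; corners in marker frame (Z=0):
  M0 = (-0.0940, +0.0940, 0)
  M1 = (+0.0940, +0.0940, 0)
  M2 = (+0.0940, -0.0940, 0)
  M3 = (-0.0940, -0.0940, 0)
rvec = (0.2489, -0.0505, -0.0665), |rvec| = θ = 0.26253 rad = 15.042°
Rodrigues: sinθ=0.25953, 1−cosθ=0.03426; R = I + sinθ·[k]× + (1−cosθ)·[k]×²:
    [+0.99653 +0.05949 -0.05815]
    [-0.07199 +0.96700 -0.24438]
    [+0.04169 +0.24772 +0.96793]
t = (-0.0643, 0.0907, 0.7602) m
M0: Pc = R·M0+t = (-0.15238, +0.18837, +0.77957); u = 653.7·(-0.15238)/0.77957 + 324.6 = 196.8211, v = 565.6·(+0.18837)/0.77957 + 225.7 = 362.3648
M1: Pc = R·M1+t = (+0.03497, +0.17483, +0.78740); u = 653.7·(+0.03497)/0.78740 + 324.6 = 353.6288, v = 565.6·(+0.17483)/0.78740 + 225.7 = 351.2830
M2: Pc = R·M2+t = (+0.02378, -0.00697, +0.74083); u = 653.7·(+0.02378)/0.74083 + 324.6 = 345.5850, v = 565.6·(-0.00697)/0.74083 + 225.7 = 220.3824
M3: Pc = R·M3+t = (-0.16357, +0.00657, +0.73300); u = 653.7·(-0.16357)/0.73300 + 324.6 = 178.7283, v = 565.6·(+0.00657)/0.73300 + 225.7 = 230.7684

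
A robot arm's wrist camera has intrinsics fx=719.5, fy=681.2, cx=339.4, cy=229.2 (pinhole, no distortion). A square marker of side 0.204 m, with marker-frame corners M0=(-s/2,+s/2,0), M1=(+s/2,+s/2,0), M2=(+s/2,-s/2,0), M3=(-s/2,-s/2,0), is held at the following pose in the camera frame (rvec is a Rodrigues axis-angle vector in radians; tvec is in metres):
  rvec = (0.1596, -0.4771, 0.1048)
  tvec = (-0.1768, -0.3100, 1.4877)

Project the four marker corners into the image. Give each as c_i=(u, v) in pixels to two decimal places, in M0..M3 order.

Intrinsics K: fx=719.5, fy=681.2, cx=339.4, cy=229.2
Marker side s = 0.204 m; corners in marker frame (Z=0):
  M0 = (-0.1020, +0.1020, 0)
  M1 = (+0.1020, +0.1020, 0)
  M2 = (+0.1020, -0.1020, 0)
  M3 = (-0.1020, -0.1020, 0)
rvec = (0.1596, -0.4771, 0.1048), |rvec| = θ = 0.51389 rad = 29.444°
Rodrigues: sinθ=0.49157, 1−cosθ=0.12916; R = I + sinθ·[k]× + (1−cosθ)·[k]×²:
    [+0.88330 -0.13749 -0.44820]
    [+0.06301 +0.98217 -0.17712]
    [+0.46456 +0.12821 +0.87621]
t = (-0.1768, -0.3100, 1.4877) m
M0: Pc = R·M0+t = (-0.28092, -0.21625, +1.45339); u = 719.5·(-0.28092)/1.45339 + 339.4 = 200.3307, v = 681.2·(-0.21625)/1.45339 + 229.2 = 127.8466
M1: Pc = R·M1+t = (-0.10073, -0.20339, +1.54816); u = 719.5·(-0.10073)/1.54816 + 339.4 = 292.5874, v = 681.2·(-0.20339)/1.54816 + 229.2 = 139.7064
M2: Pc = R·M2+t = (-0.07268, -0.40375, +1.52201); u = 719.5·(-0.07268)/1.52201 + 339.4 = 305.0421, v = 681.2·(-0.40375)/1.52201 + 229.2 = 48.4927
M3: Pc = R·M3+t = (-0.25287, -0.41661, +1.42724); u = 719.5·(-0.25287)/1.42724 + 339.4 = 211.9217, v = 681.2·(-0.41661)/1.42724 + 229.2 = 30.3590

c0=(200.33, 127.85) c1=(292.59, 139.71) c2=(305.04, 48.49) c3=(211.92, 30.36)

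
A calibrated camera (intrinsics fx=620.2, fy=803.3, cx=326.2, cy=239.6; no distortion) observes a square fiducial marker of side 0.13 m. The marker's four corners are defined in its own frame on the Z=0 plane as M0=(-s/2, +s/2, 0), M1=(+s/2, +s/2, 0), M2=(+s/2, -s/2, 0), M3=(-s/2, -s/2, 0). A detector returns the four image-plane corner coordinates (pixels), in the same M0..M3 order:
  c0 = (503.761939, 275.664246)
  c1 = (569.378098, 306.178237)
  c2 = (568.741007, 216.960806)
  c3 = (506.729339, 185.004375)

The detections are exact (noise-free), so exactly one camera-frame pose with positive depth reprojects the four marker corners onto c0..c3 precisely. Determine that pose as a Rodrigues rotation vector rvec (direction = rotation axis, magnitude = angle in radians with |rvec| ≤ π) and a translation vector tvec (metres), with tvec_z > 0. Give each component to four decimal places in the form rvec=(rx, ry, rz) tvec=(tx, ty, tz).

Intrinsics K: fx=620.2, fy=803.3, cx=326.2, cy=239.6
Marker side s = 0.13 m; corners in marker frame (Z=0):
  M0 = (-0.0650, +0.0650, 0)
  M1 = (+0.0650, +0.0650, 0)
  M2 = (+0.0650, -0.0650, 0)
  M3 = (-0.0650, -0.0650, 0)
Detected image corners:
  c0 = (503.761939, 275.664246) px
  c1 = (569.378098, 306.178237) px
  c2 = (568.741007, 216.960806) px
  c3 = (506.729339, 185.004375) px
Planar DLT: solve 8×8 A·h = b for H (H[2,2]=1):
  H  [+636.88440 -239.43451 +537.73409]
  H  [+307.45730 +586.09642 +244.97310]
  H  [+0.27254 -0.42952 +1.00000]
B = K⁻¹H; ‖b₁‖=0.972535, ‖b₂‖=0.972535; λ = 2/(‖b₁‖+‖b₂‖) = 1.028241, sign → tz>0 ⇒ λ=+1.028241
r₁ = λ·B[:,0] = (+0.90851,+0.30997,+0.28024); r₂ = λ·B[:,1] = (-0.16467,+0.88195,-0.44165)
r₃ = r₁×r₂ = (-0.38405,+0.35509,+0.85230); SVD([r₁ r₂ r₃]) → R = UVᵀ:
  R  [+0.90851 -0.16467 -0.38405]
  R  [+0.30997 +0.88195 +0.35509]
  R  [+0.28024 -0.44165 +0.85230]
t = (+0.35071, +0.00688, +1.02824) m
tr R = 2.642754; θ = arccos((tr R − 1)/2) = 0.606975 rad = 34.777°
axis k = ((R−Rᵀ)₃₂, (R−Rᵀ)₁₃, (R−Rᵀ)₂₁) / (2 sinθ) = (-0.698426, -0.582313, +0.416069)
rvec = θ·k = (-0.423927, -0.353449, +0.252543)

rvec=(-0.4239, -0.3534, 0.2525) tvec=(0.3507, 0.0069, 1.0282)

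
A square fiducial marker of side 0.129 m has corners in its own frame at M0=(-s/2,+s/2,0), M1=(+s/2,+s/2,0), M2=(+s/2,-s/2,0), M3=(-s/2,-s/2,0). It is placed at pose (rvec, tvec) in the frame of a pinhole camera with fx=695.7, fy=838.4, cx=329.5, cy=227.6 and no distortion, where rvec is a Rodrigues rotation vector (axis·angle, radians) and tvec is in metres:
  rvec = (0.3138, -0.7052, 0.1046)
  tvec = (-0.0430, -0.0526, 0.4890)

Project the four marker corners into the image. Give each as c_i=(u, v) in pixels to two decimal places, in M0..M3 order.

c0=(172.03, 244.34) c1=(320.67, 239.63) c2=(354.88, 41.30) c3=(201.89, 7.68)

Intrinsics K: fx=695.7, fy=838.4, cx=329.5, cy=227.6
Marker side s = 0.129 m; corners in marker frame (Z=0):
  M0 = (-0.0645, +0.0645, 0)
  M1 = (+0.0645, +0.0645, 0)
  M2 = (+0.0645, -0.0645, 0)
  M3 = (-0.0645, -0.0645, 0)
rvec = (0.3138, -0.7052, 0.1046), |rvec| = θ = 0.77892 rad = 44.629°
Rodrigues: sinθ=0.70251, 1−cosθ=0.28833; R = I + sinθ·[k]× + (1−cosθ)·[k]×²:
    [+0.75847 -0.19950 -0.62042]
    [-0.01082 +0.94800 -0.31807]
    [+0.65162 +0.24796 +0.71687]
t = (-0.0430, -0.0526, 0.4890) m
M0: Pc = R·M0+t = (-0.10479, +0.00924, +0.46296); u = 695.7·(-0.10479)/0.46296 + 329.5 = 172.0326, v = 838.4·(+0.00924)/0.46296 + 227.6 = 244.3412
M1: Pc = R·M1+t = (-0.00695, +0.00785, +0.54702); u = 695.7·(-0.00695)/0.54702 + 329.5 = 320.6651, v = 838.4·(+0.00785)/0.54702 + 227.6 = 239.6285
M2: Pc = R·M2+t = (+0.01879, -0.11444, +0.51504); u = 695.7·(+0.01879)/0.51504 + 329.5 = 354.8799, v = 838.4·(-0.11444)/0.51504 + 227.6 = 41.3018
M3: Pc = R·M3+t = (-0.07905, -0.11305, +0.43098); u = 695.7·(-0.07905)/0.43098 + 329.5 = 201.8891, v = 838.4·(-0.11305)/0.43098 + 227.6 = 7.6820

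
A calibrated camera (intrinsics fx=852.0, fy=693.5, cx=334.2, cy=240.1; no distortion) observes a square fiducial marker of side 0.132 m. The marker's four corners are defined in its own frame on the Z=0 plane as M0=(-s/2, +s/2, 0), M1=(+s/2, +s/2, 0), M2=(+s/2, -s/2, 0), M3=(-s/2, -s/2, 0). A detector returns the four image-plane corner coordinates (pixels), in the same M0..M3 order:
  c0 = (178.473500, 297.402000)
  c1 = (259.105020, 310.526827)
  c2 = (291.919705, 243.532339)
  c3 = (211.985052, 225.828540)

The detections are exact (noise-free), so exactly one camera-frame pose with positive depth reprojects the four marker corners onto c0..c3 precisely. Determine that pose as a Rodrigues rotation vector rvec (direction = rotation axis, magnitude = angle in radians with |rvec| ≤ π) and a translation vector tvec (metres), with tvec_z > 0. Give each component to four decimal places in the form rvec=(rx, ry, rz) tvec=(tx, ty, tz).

rvec=(0.2665, -0.5724, 0.3258) tvec=(-0.1378, 0.0516, 1.2016)

Intrinsics K: fx=852.0, fy=693.5, cx=334.2, cy=240.1
Marker side s = 0.132 m; corners in marker frame (Z=0):
  M0 = (-0.0660, +0.0660, 0)
  M1 = (+0.0660, +0.0660, 0)
  M2 = (+0.0660, -0.0660, 0)
  M3 = (-0.0660, -0.0660, 0)
Detected image corners:
  c0 = (178.473500, 297.402000) px
  c1 = (259.105020, 310.526827) px
  c2 = (291.919705, 243.532339) px
  c3 = (211.985052, 225.828540) px
Planar DLT: solve 8×8 A·h = b for H (H[2,2]=1):
  H  [+719.30843 -220.74624 +236.47977]
  H  [+243.73102 +559.13180 +269.85786]
  H  [+0.47194 +0.12919 +1.00000]
B = K⁻¹H; ‖b₁‖=0.832200, ‖b₂‖=0.832200; λ = 2/(‖b₁‖+‖b₂‖) = 1.201634, sign → tz>0 ⇒ λ=+1.201634
r₁ = λ·B[:,0] = (+0.79204,+0.22598,+0.56710); r₂ = λ·B[:,1] = (-0.37223,+0.91507,+0.15524)
r₃ = r₁×r₂ = (-0.48385,-0.33404,+0.80889); SVD([r₁ r₂ r₃]) → R = UVᵀ:
  R  [+0.79204 -0.37223 -0.48385]
  R  [+0.22598 +0.91507 -0.33404]
  R  [+0.56710 +0.15524 +0.80889]
t = (-0.13782, +0.05156, +1.20163) m
tr R = 2.516000; θ = arccos((tr R − 1)/2) = 0.710555 rad = 40.712°
axis k = ((R−Rᵀ)₃₂, (R−Rᵀ)₁₃, (R−Rᵀ)₂₁) / (2 sinθ) = (+0.375070, -0.805630, +0.458566)
rvec = θ·k = (+0.266508, -0.572444, +0.325836)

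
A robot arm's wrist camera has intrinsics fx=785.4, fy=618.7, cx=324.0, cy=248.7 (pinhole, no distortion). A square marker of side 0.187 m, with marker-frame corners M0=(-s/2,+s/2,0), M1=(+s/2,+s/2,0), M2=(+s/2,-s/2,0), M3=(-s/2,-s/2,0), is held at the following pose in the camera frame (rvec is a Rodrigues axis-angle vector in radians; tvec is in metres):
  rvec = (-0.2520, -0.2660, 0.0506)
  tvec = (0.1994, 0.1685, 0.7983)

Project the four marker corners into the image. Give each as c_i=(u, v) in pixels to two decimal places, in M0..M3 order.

Intrinsics K: fx=785.4, fy=618.7, cx=324.0, cy=248.7
Marker side s = 0.187 m; corners in marker frame (Z=0):
  M0 = (-0.0935, +0.0935, 0)
  M1 = (+0.0935, +0.0935, 0)
  M2 = (+0.0935, -0.0935, 0)
  M3 = (-0.0935, -0.0935, 0)
rvec = (-0.2520, -0.2660, 0.0506), |rvec| = θ = 0.36989 rad = 21.193°
Rodrigues: sinθ=0.36152, 1−cosθ=0.06763; R = I + sinθ·[k]× + (1−cosθ)·[k]×²:
    [+0.96376 -0.01632 -0.26628]
    [+0.08259 +0.96734 +0.23964]
    [+0.25367 -0.25295 +0.93363]
t = (0.1994, 0.1685, 0.7983) m
M0: Pc = R·M0+t = (+0.10776, +0.25122, +0.75093); u = 785.4·(+0.10776)/0.75093 + 324.0 = 436.7093, v = 618.7·(+0.25122)/0.75093 + 248.7 = 455.6864
M1: Pc = R·M1+t = (+0.28799, +0.26667, +0.79837); u = 785.4·(+0.28799)/0.79837 + 324.0 = 607.3078, v = 618.7·(+0.26667)/0.79837 + 248.7 = 455.3565
M2: Pc = R·M2+t = (+0.29104, +0.08578, +0.84567); u = 785.4·(+0.29104)/0.84567 + 324.0 = 594.2956, v = 618.7·(+0.08578)/0.84567 + 248.7 = 311.4543
M3: Pc = R·M3+t = (+0.11081, +0.07033, +0.79823); u = 785.4·(+0.11081)/0.79823 + 324.0 = 433.0330, v = 618.7·(+0.07033)/0.79823 + 248.7 = 303.2130

c0=(436.71, 455.69) c1=(607.31, 455.36) c2=(594.30, 311.45) c3=(433.03, 303.21)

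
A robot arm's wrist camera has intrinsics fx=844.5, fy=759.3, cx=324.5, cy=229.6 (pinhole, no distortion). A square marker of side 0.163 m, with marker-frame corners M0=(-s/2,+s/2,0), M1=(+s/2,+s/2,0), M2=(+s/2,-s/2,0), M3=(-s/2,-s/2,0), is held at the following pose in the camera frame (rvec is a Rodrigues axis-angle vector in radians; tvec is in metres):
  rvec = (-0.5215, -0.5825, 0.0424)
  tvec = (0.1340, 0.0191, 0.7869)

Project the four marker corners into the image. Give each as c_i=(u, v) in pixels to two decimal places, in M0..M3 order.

Intrinsics K: fx=844.5, fy=759.3, cx=324.5, cy=229.6
Marker side s = 0.163 m; corners in marker frame (Z=0):
  M0 = (-0.0815, +0.0815, 0)
  M1 = (+0.0815, +0.0815, 0)
  M2 = (+0.0815, -0.0815, 0)
  M3 = (-0.0815, -0.0815, 0)
rvec = (-0.5215, -0.5825, 0.0424), |rvec| = θ = 0.78299 rad = 44.862°
Rodrigues: sinθ=0.70540, 1−cosθ=0.29119; R = I + sinθ·[k]× + (1−cosθ)·[k]×²:
    [+0.83799 +0.10609 -0.53528]
    [+0.18248 +0.86997 +0.45809]
    [+0.51428 -0.48155 +0.70966]
t = (0.1340, 0.0191, 0.7869) m
M0: Pc = R·M0+t = (+0.07435, +0.07513, +0.70574); u = 844.5·(+0.07435)/0.70574 + 324.5 = 413.4687, v = 759.3·(+0.07513)/0.70574 + 229.6 = 310.4322
M1: Pc = R·M1+t = (+0.21094, +0.10488, +0.78957); u = 844.5·(+0.21094)/0.78957 + 324.5 = 550.1178, v = 759.3·(+0.10488)/0.78957 + 229.6 = 330.4548
M2: Pc = R·M2+t = (+0.19365, -0.03693, +0.86806); u = 844.5·(+0.19365)/0.86806 + 324.5 = 512.8939, v = 759.3·(-0.03693)/0.86806 + 229.6 = 197.2967
M3: Pc = R·M3+t = (+0.05706, -0.06668, +0.78423); u = 844.5·(+0.05706)/0.78423 + 324.5 = 385.9431, v = 759.3·(-0.06668)/0.78423 + 229.6 = 165.0448

c0=(413.47, 310.43) c1=(550.12, 330.45) c2=(512.89, 197.30) c3=(385.94, 165.04)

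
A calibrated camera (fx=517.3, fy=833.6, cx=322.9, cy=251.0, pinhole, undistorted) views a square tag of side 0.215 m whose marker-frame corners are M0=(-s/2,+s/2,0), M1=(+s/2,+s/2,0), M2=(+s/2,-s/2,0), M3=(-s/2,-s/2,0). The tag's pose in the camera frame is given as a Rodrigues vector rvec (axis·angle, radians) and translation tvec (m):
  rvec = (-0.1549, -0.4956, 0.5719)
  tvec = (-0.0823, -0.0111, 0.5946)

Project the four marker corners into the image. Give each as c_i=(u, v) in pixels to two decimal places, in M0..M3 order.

Intrinsics K: fx=517.3, fy=833.6, cx=322.9, cy=251.0
Marker side s = 0.215 m; corners in marker frame (Z=0):
  M0 = (-0.1075, +0.1075, 0)
  M1 = (+0.1075, +0.1075, 0)
  M2 = (+0.1075, -0.1075, 0)
  M3 = (-0.1075, -0.1075, 0)
rvec = (-0.1549, -0.4956, 0.5719), |rvec| = θ = 0.77245 rad = 44.258°
Rodrigues: sinθ=0.69789, 1−cosθ=0.28380; R = I + sinθ·[k]× + (1−cosθ)·[k]×²:
    [+0.72761 -0.48019 -0.48990]
    [+0.55321 +0.83302 +0.00514]
    [+0.40563 -0.27476 +0.87176]
t = (-0.0823, -0.0111, 0.5946) m
M0: Pc = R·M0+t = (-0.21214, +0.01898, +0.52146); u = 517.3·(-0.21214)/0.52146 + 322.9 = 112.4533, v = 833.6·(+0.01898)/0.52146 + 251.0 = 281.3410
M1: Pc = R·M1+t = (-0.05570, +0.13792, +0.60867); u = 517.3·(-0.05570)/0.60867 + 322.9 = 275.5599, v = 833.6·(+0.13792)/0.60867 + 251.0 = 439.8884
M2: Pc = R·M2+t = (+0.04754, -0.04118, +0.66774); u = 517.3·(+0.04754)/0.66774 + 322.9 = 359.7281, v = 833.6·(-0.04118)/0.66774 + 251.0 = 199.5916
M3: Pc = R·M3+t = (-0.10890, -0.16012, +0.58053); u = 517.3·(-0.10890)/0.58053 + 322.9 = 225.8627, v = 833.6·(-0.16012)/0.58053 + 251.0 = 21.0789

c0=(112.45, 281.34) c1=(275.56, 439.89) c2=(359.73, 199.59) c3=(225.86, 21.08)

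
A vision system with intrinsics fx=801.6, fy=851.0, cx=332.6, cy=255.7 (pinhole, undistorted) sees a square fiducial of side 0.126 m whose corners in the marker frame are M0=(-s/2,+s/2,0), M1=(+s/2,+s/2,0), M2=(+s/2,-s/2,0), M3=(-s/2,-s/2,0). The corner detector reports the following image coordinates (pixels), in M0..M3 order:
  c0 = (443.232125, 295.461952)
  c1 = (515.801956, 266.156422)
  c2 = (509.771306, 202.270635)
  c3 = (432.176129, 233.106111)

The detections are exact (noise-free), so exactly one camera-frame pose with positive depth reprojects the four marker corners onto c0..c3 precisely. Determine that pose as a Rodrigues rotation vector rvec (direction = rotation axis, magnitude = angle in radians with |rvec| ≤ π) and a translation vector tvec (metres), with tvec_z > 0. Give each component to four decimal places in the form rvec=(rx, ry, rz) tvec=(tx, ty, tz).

Intrinsics K: fx=801.6, fy=851.0, cx=332.6, cy=255.7
Marker side s = 0.126 m; corners in marker frame (Z=0):
  M0 = (-0.0630, +0.0630, 0)
  M1 = (+0.0630, +0.0630, 0)
  M2 = (+0.0630, -0.0630, 0)
  M3 = (-0.0630, -0.0630, 0)
Detected image corners:
  c0 = (443.232125, 295.461952) px
  c1 = (515.801956, 266.156422) px
  c2 = (509.771306, 202.270635) px
  c3 = (432.176129, 233.106111) px
Planar DLT: solve 8×8 A·h = b for H (H[2,2]=1):
  H  [+622.59452 +317.06809 +475.52273]
  H  [-224.10440 +631.74860 +250.23741]
  H  [+0.05757 +0.52465 +1.00000]
B = K⁻¹H; ‖b₁‖=0.805472, ‖b₂‖=0.805472; λ = 2/(‖b₁‖+‖b₂‖) = 1.241508, sign → tz>0 ⇒ λ=+1.241508
r₁ = λ·B[:,0] = (+0.93461,-0.34842,+0.07148); r₂ = λ·B[:,1] = (+0.22081,+0.72593,+0.65135)
r₃ = r₁×r₂ = (-0.27883,-0.59298,+0.75540); SVD([r₁ r₂ r₃]) → R = UVᵀ:
  R  [+0.93461 +0.22081 -0.27883]
  R  [-0.34842 +0.72593 -0.59298]
  R  [+0.07148 +0.65135 +0.75540]
t = (+0.22136, -0.00797, +1.24151) m
tr R = 2.415944; θ = arccos((tr R − 1)/2) = 0.784174 rad = 44.930°
axis k = ((R−Rᵀ)₃₂, (R−Rᵀ)₁₃, (R−Rᵀ)₂₁) / (2 sinθ) = (+0.880956, -0.248008, -0.403000)
rvec = θ·k = (+0.690823, -0.194481, -0.316022)

rvec=(0.6908, -0.1945, -0.3160) tvec=(0.2214, -0.0080, 1.2415)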